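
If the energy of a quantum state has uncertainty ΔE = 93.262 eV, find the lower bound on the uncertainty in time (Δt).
3.529 as

Using the energy-time uncertainty principle:
ΔEΔt ≥ ℏ/2

The minimum uncertainty in time is:
Δt_min = ℏ/(2ΔE)
Δt_min = (1.055e-34 J·s) / (2 × 1.494e-17 J)
Δt_min = 3.529e-18 s = 3.529 as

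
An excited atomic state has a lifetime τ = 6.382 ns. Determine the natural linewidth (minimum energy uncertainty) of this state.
51.568 neV

Using the energy-time uncertainty principle:
ΔEΔt ≥ ℏ/2

The lifetime τ represents the time uncertainty Δt.
The natural linewidth (minimum energy uncertainty) is:

ΔE = ℏ/(2τ)
ΔE = (1.055e-34 J·s) / (2 × 6.382e-09 s)
ΔE = 8.262e-27 J = 51.568 neV

This natural linewidth limits the precision of spectroscopic measurements.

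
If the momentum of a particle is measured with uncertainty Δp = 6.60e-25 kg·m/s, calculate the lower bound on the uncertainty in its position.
79.892 pm

Using the Heisenberg uncertainty principle:
ΔxΔp ≥ ℏ/2

The minimum uncertainty in position is:
Δx_min = ℏ/(2Δp)
Δx_min = (1.055e-34 J·s) / (2 × 6.600e-25 kg·m/s)
Δx_min = 7.989e-11 m = 79.892 pm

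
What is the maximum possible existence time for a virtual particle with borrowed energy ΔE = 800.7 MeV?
4.110 × 10^-25 s

Using the energy-time uncertainty principle:
ΔEΔt ≥ ℏ/2

For a virtual particle borrowing energy ΔE, the maximum lifetime is:
Δt_max = ℏ/(2ΔE)

Converting energy:
ΔE = 800.7 MeV = 1.283e-10 J

Δt_max = (1.055e-34 J·s) / (2 × 1.283e-10 J)
Δt_max = 4.110e-25 s = 4.110 × 10^-25 s

Virtual particles with higher borrowed energy exist for shorter times.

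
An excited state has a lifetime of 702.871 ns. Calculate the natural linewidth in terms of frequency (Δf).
113.218 kHz

Using the energy-time uncertainty principle and E = hf:
ΔEΔt ≥ ℏ/2
hΔf·Δt ≥ ℏ/2

The minimum frequency uncertainty is:
Δf = ℏ/(2hτ) = 1/(4πτ)
Δf = 1/(4π × 7.029e-07 s)
Δf = 1.132e+05 Hz = 113.218 kHz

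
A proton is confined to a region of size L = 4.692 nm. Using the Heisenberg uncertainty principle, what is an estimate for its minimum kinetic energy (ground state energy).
235.634 neV

Using the uncertainty principle to estimate ground state energy:

1. The position uncertainty is approximately the confinement size:
   Δx ≈ L = 4.692e-09 m

2. From ΔxΔp ≥ ℏ/2, the minimum momentum uncertainty is:
   Δp ≈ ℏ/(2L) = 1.124e-26 kg·m/s

3. The kinetic energy is approximately:
   KE ≈ (Δp)²/(2m) = (1.124e-26)²/(2 × 1.673e-27 kg)
   KE ≈ 3.775e-26 J = 235.634 neV

This is an order-of-magnitude estimate of the ground state energy.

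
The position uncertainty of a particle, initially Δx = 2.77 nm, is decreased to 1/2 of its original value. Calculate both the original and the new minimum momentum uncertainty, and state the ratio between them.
Original Δp_min = 1.904 × 10^-26 kg·m/s; new Δp'_min = 3.807 × 10^-26 kg·m/s; ratio Δp'_min/Δp_min = 2.

From the uncertainty principle ΔxΔp ≥ ℏ/2, the minimum momentum uncertainty is Δp_min = ℏ/(2Δx).

Original (Δx = 2.77 nm = 2.770e-09 m):
Δp_min = (1.055e-34 J·s)/(2 × 2.770e-09 m) = 1.904e-26 kg·m/s

When Δx → (1/2)Δx:
Δp'_min = ℏ/(2 × (1/2)Δx) = 2 × ℏ/(2Δx) = 2 × Δp_min
Δp'_min = 2 × 1.904e-26 kg·m/s = 3.807e-26 kg·m/s

Since Δp_min ∝ 1/Δx, when Δx is decreased to 1/2 of its original value, Δp_min increases to 2 times its original value.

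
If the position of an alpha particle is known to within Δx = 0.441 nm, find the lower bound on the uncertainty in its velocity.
17.994 m/s

Using the Heisenberg uncertainty principle and Δp = mΔv:
ΔxΔp ≥ ℏ/2
Δx(mΔv) ≥ ℏ/2

The minimum uncertainty in velocity is:
Δv_min = ℏ/(2mΔx)
Δv_min = (1.055e-34 J·s) / (2 × 6.645e-27 kg × 4.410e-10 m)
Δv_min = 1.799e+01 m/s = 17.994 m/s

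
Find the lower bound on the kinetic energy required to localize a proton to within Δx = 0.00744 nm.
93.715 meV

Localizing a particle requires giving it sufficient momentum uncertainty:

1. From uncertainty principle: Δp ≥ ℏ/(2Δx)
   Δp_min = (1.055e-34 J·s) / (2 × 7.440e-12 m)
   Δp_min = 7.087e-24 kg·m/s

2. This momentum uncertainty corresponds to kinetic energy:
   KE ≈ (Δp)²/(2m) = (7.087e-24)²/(2 × 1.673e-27 kg)
   KE = 1.501e-20 J = 93.715 meV

Tighter localization requires more energy.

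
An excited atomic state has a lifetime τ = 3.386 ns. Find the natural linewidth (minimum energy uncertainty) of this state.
97.196 neV

Using the energy-time uncertainty principle:
ΔEΔt ≥ ℏ/2

The lifetime τ represents the time uncertainty Δt.
The natural linewidth (minimum energy uncertainty) is:

ΔE = ℏ/(2τ)
ΔE = (1.055e-34 J·s) / (2 × 3.386e-09 s)
ΔE = 1.557e-26 J = 97.196 neV

This natural linewidth limits the precision of spectroscopic measurements.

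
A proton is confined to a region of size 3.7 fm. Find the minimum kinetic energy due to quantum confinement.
378.923 keV

Using the uncertainty principle:

1. Position uncertainty: Δx ≈ 3.700e-15 m
2. Minimum momentum uncertainty: Δp = ℏ/(2Δx) = 1.425e-20 kg·m/s
3. Minimum kinetic energy:
   KE = (Δp)²/(2m) = (1.425e-20)²/(2 × 1.673e-27 kg)
   KE = 6.071e-14 J = 378.923 keV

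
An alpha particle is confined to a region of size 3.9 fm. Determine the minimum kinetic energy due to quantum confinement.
85.852 keV

Using the uncertainty principle:

1. Position uncertainty: Δx ≈ 3.900e-15 m
2. Minimum momentum uncertainty: Δp = ℏ/(2Δx) = 1.352e-20 kg·m/s
3. Minimum kinetic energy:
   KE = (Δp)²/(2m) = (1.352e-20)²/(2 × 6.645e-27 kg)
   KE = 1.375e-14 J = 85.852 keV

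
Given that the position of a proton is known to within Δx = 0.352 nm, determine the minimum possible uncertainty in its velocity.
89.558 m/s

Using the Heisenberg uncertainty principle and Δp = mΔv:
ΔxΔp ≥ ℏ/2
Δx(mΔv) ≥ ℏ/2

The minimum uncertainty in velocity is:
Δv_min = ℏ/(2mΔx)
Δv_min = (1.055e-34 J·s) / (2 × 1.673e-27 kg × 3.520e-10 m)
Δv_min = 8.956e+01 m/s = 89.558 m/s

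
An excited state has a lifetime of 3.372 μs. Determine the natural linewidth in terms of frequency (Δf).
23.599 kHz

Using the energy-time uncertainty principle and E = hf:
ΔEΔt ≥ ℏ/2
hΔf·Δt ≥ ℏ/2

The minimum frequency uncertainty is:
Δf = ℏ/(2hτ) = 1/(4πτ)
Δf = 1/(4π × 3.372e-06 s)
Δf = 2.360e+04 Hz = 23.599 kHz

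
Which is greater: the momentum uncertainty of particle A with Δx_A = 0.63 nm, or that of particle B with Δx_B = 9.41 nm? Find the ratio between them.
Particle A has the larger minimum momentum uncertainty, by a factor of 14.94.

For each particle, the minimum momentum uncertainty is Δp_min = ℏ/(2Δx):

Particle A: Δp_A = ℏ/(2×6.300e-10 m) = 8.370e-26 kg·m/s
Particle B: Δp_B = ℏ/(2×9.410e-09 m) = 5.603e-27 kg·m/s

Ratio: Δp_A/Δp_B = 14.94

Since Δp_min ∝ 1/Δx, the particle with smaller position uncertainty (A) has larger momentum uncertainty.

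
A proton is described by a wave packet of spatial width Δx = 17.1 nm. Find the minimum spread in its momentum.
3.084 × 10^-27 kg·m/s

For a wave packet, the spatial width Δx and momentum spread Δp are related by the uncertainty principle:
ΔxΔp ≥ ℏ/2

The minimum momentum spread is:
Δp_min = ℏ/(2Δx)
Δp_min = (1.055e-34 J·s) / (2 × 1.710e-08 m)
Δp_min = 3.084e-27 kg·m/s

A wave packet cannot have both a well-defined position and well-defined momentum.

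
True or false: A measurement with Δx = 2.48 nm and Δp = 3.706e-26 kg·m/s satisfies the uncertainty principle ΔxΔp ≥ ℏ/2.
Yes, it satisfies the uncertainty principle.

Calculate the product ΔxΔp:
ΔxΔp = (2.480e-09 m) × (3.706e-26 kg·m/s)
ΔxΔp = 9.191e-35 J·s

Compare to the minimum allowed value ℏ/2:
ℏ/2 = 5.273e-35 J·s

Since ΔxΔp = 9.191e-35 J·s ≥ 5.273e-35 J·s = ℏ/2,
the measurement satisfies the uncertainty principle.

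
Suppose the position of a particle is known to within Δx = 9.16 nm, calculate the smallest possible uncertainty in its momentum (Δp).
5.756 × 10^-27 kg·m/s

Using the Heisenberg uncertainty principle:
ΔxΔp ≥ ℏ/2

The minimum uncertainty in momentum is:
Δp_min = ℏ/(2Δx)
Δp_min = (1.055e-34 J·s) / (2 × 9.160e-09 m)
Δp_min = 5.756e-27 kg·m/s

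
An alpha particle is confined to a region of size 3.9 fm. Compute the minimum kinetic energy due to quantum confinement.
85.852 keV

Using the uncertainty principle:

1. Position uncertainty: Δx ≈ 3.900e-15 m
2. Minimum momentum uncertainty: Δp = ℏ/(2Δx) = 1.352e-20 kg·m/s
3. Minimum kinetic energy:
   KE = (Δp)²/(2m) = (1.352e-20)²/(2 × 6.645e-27 kg)
   KE = 1.375e-14 J = 85.852 keV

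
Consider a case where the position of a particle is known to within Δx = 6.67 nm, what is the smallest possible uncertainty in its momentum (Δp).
7.905 × 10^-27 kg·m/s

Using the Heisenberg uncertainty principle:
ΔxΔp ≥ ℏ/2

The minimum uncertainty in momentum is:
Δp_min = ℏ/(2Δx)
Δp_min = (1.055e-34 J·s) / (2 × 6.670e-09 m)
Δp_min = 7.905e-27 kg·m/s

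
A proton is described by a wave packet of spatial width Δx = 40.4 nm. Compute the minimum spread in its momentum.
1.305 × 10^-27 kg·m/s

For a wave packet, the spatial width Δx and momentum spread Δp are related by the uncertainty principle:
ΔxΔp ≥ ℏ/2

The minimum momentum spread is:
Δp_min = ℏ/(2Δx)
Δp_min = (1.055e-34 J·s) / (2 × 4.040e-08 m)
Δp_min = 1.305e-27 kg·m/s

A wave packet cannot have both a well-defined position and well-defined momentum.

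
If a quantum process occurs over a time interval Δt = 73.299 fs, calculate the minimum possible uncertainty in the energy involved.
4.490 meV

Using the energy-time uncertainty principle:
ΔEΔt ≥ ℏ/2

The minimum uncertainty in energy is:
ΔE_min = ℏ/(2Δt)
ΔE_min = (1.055e-34 J·s) / (2 × 7.330e-14 s)
ΔE_min = 7.194e-22 J = 4.490 meV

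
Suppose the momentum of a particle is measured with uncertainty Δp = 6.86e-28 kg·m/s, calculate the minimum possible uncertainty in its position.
76.864 nm

Using the Heisenberg uncertainty principle:
ΔxΔp ≥ ℏ/2

The minimum uncertainty in position is:
Δx_min = ℏ/(2Δp)
Δx_min = (1.055e-34 J·s) / (2 × 6.860e-28 kg·m/s)
Δx_min = 7.686e-08 m = 76.864 nm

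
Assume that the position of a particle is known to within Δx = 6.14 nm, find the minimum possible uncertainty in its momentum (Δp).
8.588 × 10^-27 kg·m/s

Using the Heisenberg uncertainty principle:
ΔxΔp ≥ ℏ/2

The minimum uncertainty in momentum is:
Δp_min = ℏ/(2Δx)
Δp_min = (1.055e-34 J·s) / (2 × 6.140e-09 m)
Δp_min = 8.588e-27 kg·m/s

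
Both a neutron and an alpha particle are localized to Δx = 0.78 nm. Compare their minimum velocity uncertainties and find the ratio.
The neutron has the larger minimum velocity uncertainty, by a ratio of 4.0.

For both particles, Δp_min = ℏ/(2Δx) = 6.760e-26 kg·m/s (same for both).

The velocity uncertainty is Δv = Δp/m:
- neutron: Δv = 6.760e-26 / 1.675e-27 = 4.036e+01 m/s = 40.360 m/s
- alpha particle: Δv = 6.760e-26 / 6.645e-27 = 1.017e+01 m/s = 10.174 m/s

Ratio: 4.036e+01 / 1.017e+01 = 4.0

The lighter particle has larger velocity uncertainty because Δv ∝ 1/m.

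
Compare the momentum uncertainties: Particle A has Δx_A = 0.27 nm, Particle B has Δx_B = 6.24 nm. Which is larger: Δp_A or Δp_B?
Particle A has the larger minimum momentum uncertainty, by a factor of 23.11.

For each particle, the minimum momentum uncertainty is Δp_min = ℏ/(2Δx):

Particle A: Δp_A = ℏ/(2×2.700e-10 m) = 1.953e-25 kg·m/s
Particle B: Δp_B = ℏ/(2×6.240e-09 m) = 8.450e-27 kg·m/s

Ratio: Δp_A/Δp_B = 23.11

Since Δp_min ∝ 1/Δx, the particle with smaller position uncertainty (A) has larger momentum uncertainty.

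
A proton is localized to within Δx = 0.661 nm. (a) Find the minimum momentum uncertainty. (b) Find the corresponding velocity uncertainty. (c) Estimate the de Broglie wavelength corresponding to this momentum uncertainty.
(a) Δp_min = 7.977 × 10^-26 kg·m/s
(b) Δv_min = 47.692 m/s
(c) λ_dB = 8.306 nm

Step-by-step:

(a) From the uncertainty principle:
Δp_min = ℏ/(2Δx) = (1.055e-34 J·s)/(2 × 6.610e-10 m) = 7.977e-26 kg·m/s

(b) The velocity uncertainty:
Δv = Δp/m = (7.977e-26 kg·m/s)/(1.673e-27 kg) = 4.769e+01 m/s = 47.692 m/s

(c) The de Broglie wavelength for this momentum:
λ = h/p = (6.626e-34 J·s)/(7.977e-26 kg·m/s) = 8.306e-09 m = 8.306 nm

Note: The de Broglie wavelength is comparable to the localization size, as expected from wave-particle duality.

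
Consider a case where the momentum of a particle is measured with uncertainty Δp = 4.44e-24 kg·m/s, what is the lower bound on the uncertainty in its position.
11.876 pm

Using the Heisenberg uncertainty principle:
ΔxΔp ≥ ℏ/2

The minimum uncertainty in position is:
Δx_min = ℏ/(2Δp)
Δx_min = (1.055e-34 J·s) / (2 × 4.440e-24 kg·m/s)
Δx_min = 1.188e-11 m = 11.876 pm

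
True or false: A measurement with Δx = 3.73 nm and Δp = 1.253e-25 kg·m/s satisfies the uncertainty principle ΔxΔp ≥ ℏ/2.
Yes, it satisfies the uncertainty principle.

Calculate the product ΔxΔp:
ΔxΔp = (3.730e-09 m) × (1.253e-25 kg·m/s)
ΔxΔp = 4.674e-34 J·s

Compare to the minimum allowed value ℏ/2:
ℏ/2 = 5.273e-35 J·s

Since ΔxΔp = 4.674e-34 J·s ≥ 5.273e-35 J·s = ℏ/2,
the measurement satisfies the uncertainty principle.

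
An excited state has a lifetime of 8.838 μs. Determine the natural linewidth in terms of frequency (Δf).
9.004 kHz

Using the energy-time uncertainty principle and E = hf:
ΔEΔt ≥ ℏ/2
hΔf·Δt ≥ ℏ/2

The minimum frequency uncertainty is:
Δf = ℏ/(2hτ) = 1/(4πτ)
Δf = 1/(4π × 8.838e-06 s)
Δf = 9.004e+03 Hz = 9.004 kHz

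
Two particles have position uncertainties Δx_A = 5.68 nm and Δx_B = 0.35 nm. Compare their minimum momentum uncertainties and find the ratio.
Particle B has the larger minimum momentum uncertainty, by a factor of 16.23.

For each particle, the minimum momentum uncertainty is Δp_min = ℏ/(2Δx):

Particle A: Δp_A = ℏ/(2×5.680e-09 m) = 9.283e-27 kg·m/s
Particle B: Δp_B = ℏ/(2×3.500e-10 m) = 1.507e-25 kg·m/s

Ratio: Δp_B/Δp_A = 16.23

Since Δp_min ∝ 1/Δx, the particle with smaller position uncertainty (B) has larger momentum uncertainty.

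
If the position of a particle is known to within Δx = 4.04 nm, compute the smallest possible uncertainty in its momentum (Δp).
1.305 × 10^-26 kg·m/s

Using the Heisenberg uncertainty principle:
ΔxΔp ≥ ℏ/2

The minimum uncertainty in momentum is:
Δp_min = ℏ/(2Δx)
Δp_min = (1.055e-34 J·s) / (2 × 4.040e-09 m)
Δp_min = 1.305e-26 kg·m/s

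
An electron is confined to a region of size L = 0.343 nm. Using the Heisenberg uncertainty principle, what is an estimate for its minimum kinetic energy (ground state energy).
80.961 meV

Using the uncertainty principle to estimate ground state energy:

1. The position uncertainty is approximately the confinement size:
   Δx ≈ L = 3.430e-10 m

2. From ΔxΔp ≥ ℏ/2, the minimum momentum uncertainty is:
   Δp ≈ ℏ/(2L) = 1.537e-25 kg·m/s

3. The kinetic energy is approximately:
   KE ≈ (Δp)²/(2m) = (1.537e-25)²/(2 × 9.109e-31 kg)
   KE ≈ 1.297e-20 J = 80.961 meV

This is an order-of-magnitude estimate of the ground state energy.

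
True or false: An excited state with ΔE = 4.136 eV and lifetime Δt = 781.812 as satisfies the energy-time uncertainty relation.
Yes, it satisfies the uncertainty relation.

Calculate the product ΔEΔt:
ΔE = 4.136 eV = 6.627e-19 J
ΔEΔt = (6.627e-19 J) × (7.818e-16 s)
ΔEΔt = 5.181e-34 J·s

Compare to the minimum allowed value ℏ/2:
ℏ/2 = 5.273e-35 J·s

Since ΔEΔt = 5.181e-34 J·s ≥ 5.273e-35 J·s = ℏ/2,
this satisfies the uncertainty relation.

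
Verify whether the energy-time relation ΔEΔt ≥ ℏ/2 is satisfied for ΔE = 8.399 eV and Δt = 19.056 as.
No, it violates the uncertainty relation.

Calculate the product ΔEΔt:
ΔE = 8.399 eV = 1.346e-18 J
ΔEΔt = (1.346e-18 J) × (1.906e-17 s)
ΔEΔt = 2.564e-35 J·s

Compare to the minimum allowed value ℏ/2:
ℏ/2 = 5.273e-35 J·s

Since ΔEΔt = 2.564e-35 J·s < 5.273e-35 J·s = ℏ/2,
this violates the uncertainty relation.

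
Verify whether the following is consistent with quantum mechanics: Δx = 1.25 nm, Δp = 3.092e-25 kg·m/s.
Yes, it satisfies the uncertainty principle.

Calculate the product ΔxΔp:
ΔxΔp = (1.250e-09 m) × (3.092e-25 kg·m/s)
ΔxΔp = 3.865e-34 J·s

Compare to the minimum allowed value ℏ/2:
ℏ/2 = 5.273e-35 J·s

Since ΔxΔp = 3.865e-34 J·s ≥ 5.273e-35 J·s = ℏ/2,
the measurement satisfies the uncertainty principle.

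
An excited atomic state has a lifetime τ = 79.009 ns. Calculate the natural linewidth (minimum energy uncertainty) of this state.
4.165 neV

Using the energy-time uncertainty principle:
ΔEΔt ≥ ℏ/2

The lifetime τ represents the time uncertainty Δt.
The natural linewidth (minimum energy uncertainty) is:

ΔE = ℏ/(2τ)
ΔE = (1.055e-34 J·s) / (2 × 7.901e-08 s)
ΔE = 6.674e-28 J = 4.165 neV

This natural linewidth limits the precision of spectroscopic measurements.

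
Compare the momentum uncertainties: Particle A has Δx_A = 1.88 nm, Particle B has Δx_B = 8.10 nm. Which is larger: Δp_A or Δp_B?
Particle A has the larger minimum momentum uncertainty, by a factor of 4.31.

For each particle, the minimum momentum uncertainty is Δp_min = ℏ/(2Δx):

Particle A: Δp_A = ℏ/(2×1.880e-09 m) = 2.805e-26 kg·m/s
Particle B: Δp_B = ℏ/(2×8.100e-09 m) = 6.510e-27 kg·m/s

Ratio: Δp_A/Δp_B = 4.31

Since Δp_min ∝ 1/Δx, the particle with smaller position uncertainty (A) has larger momentum uncertainty.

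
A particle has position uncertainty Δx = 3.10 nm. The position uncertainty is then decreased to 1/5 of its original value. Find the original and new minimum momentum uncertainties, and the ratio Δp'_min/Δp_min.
Original Δp_min = 1.701 × 10^-26 kg·m/s; new Δp'_min = 8.505 × 10^-26 kg·m/s; ratio Δp'_min/Δp_min = 5.

From the uncertainty principle ΔxΔp ≥ ℏ/2, the minimum momentum uncertainty is Δp_min = ℏ/(2Δx).

Original (Δx = 3.10 nm = 3.100e-09 m):
Δp_min = (1.055e-34 J·s)/(2 × 3.100e-09 m) = 1.701e-26 kg·m/s

When Δx → (1/5)Δx:
Δp'_min = ℏ/(2 × (1/5)Δx) = 5 × ℏ/(2Δx) = 5 × Δp_min
Δp'_min = 5 × 1.701e-26 kg·m/s = 8.505e-26 kg·m/s

Since Δp_min ∝ 1/Δx, when Δx is decreased to 1/5 of its original value, Δp_min increases to 5 times its original value.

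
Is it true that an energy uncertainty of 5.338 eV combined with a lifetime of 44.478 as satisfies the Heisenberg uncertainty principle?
No, it violates the uncertainty relation.

Calculate the product ΔEΔt:
ΔE = 5.338 eV = 8.552e-19 J
ΔEΔt = (8.552e-19 J) × (4.448e-17 s)
ΔEΔt = 3.804e-35 J·s

Compare to the minimum allowed value ℏ/2:
ℏ/2 = 5.273e-35 J·s

Since ΔEΔt = 3.804e-35 J·s < 5.273e-35 J·s = ℏ/2,
this violates the uncertainty relation.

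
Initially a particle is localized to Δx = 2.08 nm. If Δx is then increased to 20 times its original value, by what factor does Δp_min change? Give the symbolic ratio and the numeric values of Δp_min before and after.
Original Δp_min = 2.535 × 10^-26 kg·m/s; new Δp'_min = 1.268 × 10^-27 kg·m/s; ratio Δp'_min/Δp_min = 1/20.

From the uncertainty principle ΔxΔp ≥ ℏ/2, the minimum momentum uncertainty is Δp_min = ℏ/(2Δx).

Original (Δx = 2.08 nm = 2.080e-09 m):
Δp_min = (1.055e-34 J·s)/(2 × 2.080e-09 m) = 2.535e-26 kg·m/s

When Δx → 20Δx:
Δp'_min = ℏ/(2 × 20Δx) = (1/20) × ℏ/(2Δx) = (1/20) × Δp_min
Δp'_min = 1/20 × 2.535e-26 kg·m/s = 1.268e-27 kg·m/s

Since Δp_min ∝ 1/Δx, when Δx is increased to 20 times its original value, Δp_min decreases to 1/20 of its original value.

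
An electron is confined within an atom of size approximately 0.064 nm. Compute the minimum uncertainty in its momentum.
8.239 × 10^-25 kg·m/s

Using the Heisenberg uncertainty principle:
ΔxΔp ≥ ℏ/2

With Δx ≈ L = 6.400e-11 m (the confinement size):
Δp_min = ℏ/(2Δx)
Δp_min = (1.055e-34 J·s) / (2 × 6.400e-11 m)
Δp_min = 8.239e-25 kg·m/s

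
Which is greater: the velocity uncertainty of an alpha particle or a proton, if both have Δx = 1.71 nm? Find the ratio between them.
The proton has the larger minimum velocity uncertainty, by a ratio of 4.0.

For both particles, Δp_min = ℏ/(2Δx) = 3.084e-26 kg·m/s (same for both).

The velocity uncertainty is Δv = Δp/m:
- alpha particle: Δv = 3.084e-26 / 6.645e-27 = 4.641e+00 m/s = 4.641 m/s
- proton: Δv = 3.084e-26 / 1.673e-27 = 1.844e+01 m/s = 18.435 m/s

Ratio: 1.844e+01 / 4.641e+00 = 4.0

The lighter particle has larger velocity uncertainty because Δv ∝ 1/m.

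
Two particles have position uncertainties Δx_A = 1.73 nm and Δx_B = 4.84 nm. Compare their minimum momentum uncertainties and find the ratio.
Particle A has the larger minimum momentum uncertainty, by a factor of 2.80.

For each particle, the minimum momentum uncertainty is Δp_min = ℏ/(2Δx):

Particle A: Δp_A = ℏ/(2×1.730e-09 m) = 3.048e-26 kg·m/s
Particle B: Δp_B = ℏ/(2×4.840e-09 m) = 1.089e-26 kg·m/s

Ratio: Δp_A/Δp_B = 2.80

Since Δp_min ∝ 1/Δx, the particle with smaller position uncertainty (A) has larger momentum uncertainty.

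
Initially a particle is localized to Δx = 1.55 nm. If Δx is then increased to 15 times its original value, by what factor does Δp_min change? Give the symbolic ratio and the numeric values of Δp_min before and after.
Original Δp_min = 3.402 × 10^-26 kg·m/s; new Δp'_min = 2.268 × 10^-27 kg·m/s; ratio Δp'_min/Δp_min = 1/15.

From the uncertainty principle ΔxΔp ≥ ℏ/2, the minimum momentum uncertainty is Δp_min = ℏ/(2Δx).

Original (Δx = 1.55 nm = 1.550e-09 m):
Δp_min = (1.055e-34 J·s)/(2 × 1.550e-09 m) = 3.402e-26 kg·m/s

When Δx → 15Δx:
Δp'_min = ℏ/(2 × 15Δx) = (1/15) × ℏ/(2Δx) = (1/15) × Δp_min
Δp'_min = 1/15 × 3.402e-26 kg·m/s = 2.268e-27 kg·m/s

Since Δp_min ∝ 1/Δx, when Δx is increased to 15 times its original value, Δp_min decreases to 1/15 of its original value.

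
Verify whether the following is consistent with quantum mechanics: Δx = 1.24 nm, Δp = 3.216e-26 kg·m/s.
No, it violates the uncertainty principle (impossible measurement).

Calculate the product ΔxΔp:
ΔxΔp = (1.240e-09 m) × (3.216e-26 kg·m/s)
ΔxΔp = 3.988e-35 J·s

Compare to the minimum allowed value ℏ/2:
ℏ/2 = 5.273e-35 J·s

Since ΔxΔp = 3.988e-35 J·s < 5.273e-35 J·s = ℏ/2,
the measurement violates the uncertainty principle.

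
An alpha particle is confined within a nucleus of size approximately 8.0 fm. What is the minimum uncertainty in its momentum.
6.591 × 10^-21 kg·m/s

Using the Heisenberg uncertainty principle:
ΔxΔp ≥ ℏ/2

With Δx ≈ L = 8.000e-15 m (the confinement size):
Δp_min = ℏ/(2Δx)
Δp_min = (1.055e-34 J·s) / (2 × 8.000e-15 m)
Δp_min = 6.591e-21 kg·m/s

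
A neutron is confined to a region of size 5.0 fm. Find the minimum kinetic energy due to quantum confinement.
207.212 keV

Using the uncertainty principle:

1. Position uncertainty: Δx ≈ 5.000e-15 m
2. Minimum momentum uncertainty: Δp = ℏ/(2Δx) = 1.055e-20 kg·m/s
3. Minimum kinetic energy:
   KE = (Δp)²/(2m) = (1.055e-20)²/(2 × 1.675e-27 kg)
   KE = 3.320e-14 J = 207.212 keV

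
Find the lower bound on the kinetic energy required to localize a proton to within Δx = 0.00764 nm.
88.873 meV

Localizing a particle requires giving it sufficient momentum uncertainty:

1. From uncertainty principle: Δp ≥ ℏ/(2Δx)
   Δp_min = (1.055e-34 J·s) / (2 × 7.640e-12 m)
   Δp_min = 6.902e-24 kg·m/s

2. This momentum uncertainty corresponds to kinetic energy:
   KE ≈ (Δp)²/(2m) = (6.902e-24)²/(2 × 1.673e-27 kg)
   KE = 1.424e-20 J = 88.873 meV

Tighter localization requires more energy.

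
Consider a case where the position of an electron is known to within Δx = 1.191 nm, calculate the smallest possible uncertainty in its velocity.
48.601 km/s

Using the Heisenberg uncertainty principle and Δp = mΔv:
ΔxΔp ≥ ℏ/2
Δx(mΔv) ≥ ℏ/2

The minimum uncertainty in velocity is:
Δv_min = ℏ/(2mΔx)
Δv_min = (1.055e-34 J·s) / (2 × 9.109e-31 kg × 1.191e-09 m)
Δv_min = 4.860e+04 m/s = 48.601 km/s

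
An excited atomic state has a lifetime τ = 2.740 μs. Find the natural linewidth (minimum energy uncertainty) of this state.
120.112 peV

Using the energy-time uncertainty principle:
ΔEΔt ≥ ℏ/2

The lifetime τ represents the time uncertainty Δt.
The natural linewidth (minimum energy uncertainty) is:

ΔE = ℏ/(2τ)
ΔE = (1.055e-34 J·s) / (2 × 2.740e-06 s)
ΔE = 1.924e-29 J = 120.112 peV

This natural linewidth limits the precision of spectroscopic measurements.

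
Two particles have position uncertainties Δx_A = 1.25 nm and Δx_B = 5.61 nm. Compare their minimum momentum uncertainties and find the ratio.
Particle A has the larger minimum momentum uncertainty, by a factor of 4.49.

For each particle, the minimum momentum uncertainty is Δp_min = ℏ/(2Δx):

Particle A: Δp_A = ℏ/(2×1.250e-09 m) = 4.218e-26 kg·m/s
Particle B: Δp_B = ℏ/(2×5.610e-09 m) = 9.399e-27 kg·m/s

Ratio: Δp_A/Δp_B = 4.49

Since Δp_min ∝ 1/Δx, the particle with smaller position uncertainty (A) has larger momentum uncertainty.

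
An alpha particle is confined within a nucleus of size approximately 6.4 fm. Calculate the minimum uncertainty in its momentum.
8.239 × 10^-21 kg·m/s

Using the Heisenberg uncertainty principle:
ΔxΔp ≥ ℏ/2

With Δx ≈ L = 6.400e-15 m (the confinement size):
Δp_min = ℏ/(2Δx)
Δp_min = (1.055e-34 J·s) / (2 × 6.400e-15 m)
Δp_min = 8.239e-21 kg·m/s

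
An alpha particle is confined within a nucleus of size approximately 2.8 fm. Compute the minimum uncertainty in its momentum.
1.883 × 10^-20 kg·m/s

Using the Heisenberg uncertainty principle:
ΔxΔp ≥ ℏ/2

With Δx ≈ L = 2.800e-15 m (the confinement size):
Δp_min = ℏ/(2Δx)
Δp_min = (1.055e-34 J·s) / (2 × 2.800e-15 m)
Δp_min = 1.883e-20 kg·m/s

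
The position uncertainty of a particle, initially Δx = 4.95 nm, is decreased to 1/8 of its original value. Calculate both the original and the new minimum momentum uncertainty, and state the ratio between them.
Original Δp_min = 1.065 × 10^-26 kg·m/s; new Δp'_min = 8.522 × 10^-26 kg·m/s; ratio Δp'_min/Δp_min = 8.

From the uncertainty principle ΔxΔp ≥ ℏ/2, the minimum momentum uncertainty is Δp_min = ℏ/(2Δx).

Original (Δx = 4.95 nm = 4.950e-09 m):
Δp_min = (1.055e-34 J·s)/(2 × 4.950e-09 m) = 1.065e-26 kg·m/s

When Δx → (1/8)Δx:
Δp'_min = ℏ/(2 × (1/8)Δx) = 8 × ℏ/(2Δx) = 8 × Δp_min
Δp'_min = 8 × 1.065e-26 kg·m/s = 8.522e-26 kg·m/s

Since Δp_min ∝ 1/Δx, when Δx is decreased to 1/8 of its original value, Δp_min increases to 8 times its original value.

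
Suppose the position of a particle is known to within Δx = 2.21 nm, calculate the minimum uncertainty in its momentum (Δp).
2.386 × 10^-26 kg·m/s

Using the Heisenberg uncertainty principle:
ΔxΔp ≥ ℏ/2

The minimum uncertainty in momentum is:
Δp_min = ℏ/(2Δx)
Δp_min = (1.055e-34 J·s) / (2 × 2.210e-09 m)
Δp_min = 2.386e-26 kg·m/s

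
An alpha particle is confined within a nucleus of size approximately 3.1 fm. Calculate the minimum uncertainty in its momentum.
1.701 × 10^-20 kg·m/s

Using the Heisenberg uncertainty principle:
ΔxΔp ≥ ℏ/2

With Δx ≈ L = 3.100e-15 m (the confinement size):
Δp_min = ℏ/(2Δx)
Δp_min = (1.055e-34 J·s) / (2 × 3.100e-15 m)
Δp_min = 1.701e-20 kg·m/s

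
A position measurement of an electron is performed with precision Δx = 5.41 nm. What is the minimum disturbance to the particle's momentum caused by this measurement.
9.747 × 10^-27 kg·m/s

The uncertainty principle implies that measuring position disturbs momentum:
ΔxΔp ≥ ℏ/2

When we measure position with precision Δx, we necessarily introduce a momentum uncertainty:
Δp ≥ ℏ/(2Δx)
Δp_min = (1.055e-34 J·s) / (2 × 5.410e-09 m)
Δp_min = 9.747e-27 kg·m/s

The more precisely we measure position, the greater the momentum disturbance.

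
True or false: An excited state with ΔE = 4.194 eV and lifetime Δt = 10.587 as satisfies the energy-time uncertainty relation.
No, it violates the uncertainty relation.

Calculate the product ΔEΔt:
ΔE = 4.194 eV = 6.720e-19 J
ΔEΔt = (6.720e-19 J) × (1.059e-17 s)
ΔEΔt = 7.114e-36 J·s

Compare to the minimum allowed value ℏ/2:
ℏ/2 = 5.273e-35 J·s

Since ΔEΔt = 7.114e-36 J·s < 5.273e-35 J·s = ℏ/2,
this violates the uncertainty relation.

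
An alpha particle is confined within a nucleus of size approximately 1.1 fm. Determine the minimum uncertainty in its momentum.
4.794 × 10^-20 kg·m/s

Using the Heisenberg uncertainty principle:
ΔxΔp ≥ ℏ/2

With Δx ≈ L = 1.100e-15 m (the confinement size):
Δp_min = ℏ/(2Δx)
Δp_min = (1.055e-34 J·s) / (2 × 1.100e-15 m)
Δp_min = 4.794e-20 kg·m/s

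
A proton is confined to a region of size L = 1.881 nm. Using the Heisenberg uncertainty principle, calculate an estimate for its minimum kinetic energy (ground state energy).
1.466 μeV

Using the uncertainty principle to estimate ground state energy:

1. The position uncertainty is approximately the confinement size:
   Δx ≈ L = 1.881e-09 m

2. From ΔxΔp ≥ ℏ/2, the minimum momentum uncertainty is:
   Δp ≈ ℏ/(2L) = 2.803e-26 kg·m/s

3. The kinetic energy is approximately:
   KE ≈ (Δp)²/(2m) = (2.803e-26)²/(2 × 1.673e-27 kg)
   KE ≈ 2.349e-25 J = 1.466 μeV

This is an order-of-magnitude estimate of the ground state energy.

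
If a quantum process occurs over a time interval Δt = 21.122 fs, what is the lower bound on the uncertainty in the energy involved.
15.581 meV

Using the energy-time uncertainty principle:
ΔEΔt ≥ ℏ/2

The minimum uncertainty in energy is:
ΔE_min = ℏ/(2Δt)
ΔE_min = (1.055e-34 J·s) / (2 × 2.112e-14 s)
ΔE_min = 2.496e-21 J = 15.581 meV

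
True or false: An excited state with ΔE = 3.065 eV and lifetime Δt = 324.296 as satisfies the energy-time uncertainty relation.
Yes, it satisfies the uncertainty relation.

Calculate the product ΔEΔt:
ΔE = 3.065 eV = 4.911e-19 J
ΔEΔt = (4.911e-19 J) × (3.243e-16 s)
ΔEΔt = 1.593e-34 J·s

Compare to the minimum allowed value ℏ/2:
ℏ/2 = 5.273e-35 J·s

Since ΔEΔt = 1.593e-34 J·s ≥ 5.273e-35 J·s = ℏ/2,
this satisfies the uncertainty relation.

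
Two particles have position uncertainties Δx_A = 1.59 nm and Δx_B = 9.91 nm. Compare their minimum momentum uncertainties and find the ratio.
Particle A has the larger minimum momentum uncertainty, by a factor of 6.23.

For each particle, the minimum momentum uncertainty is Δp_min = ℏ/(2Δx):

Particle A: Δp_A = ℏ/(2×1.590e-09 m) = 3.316e-26 kg·m/s
Particle B: Δp_B = ℏ/(2×9.910e-09 m) = 5.321e-27 kg·m/s

Ratio: Δp_A/Δp_B = 6.23

Since Δp_min ∝ 1/Δx, the particle with smaller position uncertainty (A) has larger momentum uncertainty.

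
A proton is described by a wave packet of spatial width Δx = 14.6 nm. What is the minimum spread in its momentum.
3.612 × 10^-27 kg·m/s

For a wave packet, the spatial width Δx and momentum spread Δp are related by the uncertainty principle:
ΔxΔp ≥ ℏ/2

The minimum momentum spread is:
Δp_min = ℏ/(2Δx)
Δp_min = (1.055e-34 J·s) / (2 × 1.460e-08 m)
Δp_min = 3.612e-27 kg·m/s

A wave packet cannot have both a well-defined position and well-defined momentum.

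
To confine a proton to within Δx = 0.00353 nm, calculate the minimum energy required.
416.298 meV

Localizing a particle requires giving it sufficient momentum uncertainty:

1. From uncertainty principle: Δp ≥ ℏ/(2Δx)
   Δp_min = (1.055e-34 J·s) / (2 × 3.530e-12 m)
   Δp_min = 1.494e-23 kg·m/s

2. This momentum uncertainty corresponds to kinetic energy:
   KE ≈ (Δp)²/(2m) = (1.494e-23)²/(2 × 1.673e-27 kg)
   KE = 6.670e-20 J = 416.298 meV

Tighter localization requires more energy.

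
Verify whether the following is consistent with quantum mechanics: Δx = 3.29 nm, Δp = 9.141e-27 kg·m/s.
No, it violates the uncertainty principle (impossible measurement).

Calculate the product ΔxΔp:
ΔxΔp = (3.290e-09 m) × (9.141e-27 kg·m/s)
ΔxΔp = 3.007e-35 J·s

Compare to the minimum allowed value ℏ/2:
ℏ/2 = 5.273e-35 J·s

Since ΔxΔp = 3.007e-35 J·s < 5.273e-35 J·s = ℏ/2,
the measurement violates the uncertainty principle.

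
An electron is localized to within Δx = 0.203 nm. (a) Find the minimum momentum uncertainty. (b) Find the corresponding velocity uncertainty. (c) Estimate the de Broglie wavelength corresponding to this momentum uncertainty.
(a) Δp_min = 2.597 × 10^-25 kg·m/s
(b) Δv_min = 285.142 km/s
(c) λ_dB = 2.551 nm

Step-by-step:

(a) From the uncertainty principle:
Δp_min = ℏ/(2Δx) = (1.055e-34 J·s)/(2 × 2.030e-10 m) = 2.597e-25 kg·m/s

(b) The velocity uncertainty:
Δv = Δp/m = (2.597e-25 kg·m/s)/(9.109e-31 kg) = 2.851e+05 m/s = 285.142 km/s

(c) The de Broglie wavelength for this momentum:
λ = h/p = (6.626e-34 J·s)/(2.597e-25 kg·m/s) = 2.551e-09 m = 2.551 nm

Note: The de Broglie wavelength is comparable to the localization size, as expected from wave-particle duality.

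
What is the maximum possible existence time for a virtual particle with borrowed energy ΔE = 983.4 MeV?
3.347 × 10^-25 s

Using the energy-time uncertainty principle:
ΔEΔt ≥ ℏ/2

For a virtual particle borrowing energy ΔE, the maximum lifetime is:
Δt_max = ℏ/(2ΔE)

Converting energy:
ΔE = 983.4 MeV = 1.576e-10 J

Δt_max = (1.055e-34 J·s) / (2 × 1.576e-10 J)
Δt_max = 3.347e-25 s = 3.347 × 10^-25 s

Virtual particles with higher borrowed energy exist for shorter times.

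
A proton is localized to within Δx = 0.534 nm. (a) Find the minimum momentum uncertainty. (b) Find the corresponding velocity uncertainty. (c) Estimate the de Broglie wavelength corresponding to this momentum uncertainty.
(a) Δp_min = 9.874 × 10^-26 kg·m/s
(b) Δv_min = 59.035 m/s
(c) λ_dB = 6.710 nm

Step-by-step:

(a) From the uncertainty principle:
Δp_min = ℏ/(2Δx) = (1.055e-34 J·s)/(2 × 5.340e-10 m) = 9.874e-26 kg·m/s

(b) The velocity uncertainty:
Δv = Δp/m = (9.874e-26 kg·m/s)/(1.673e-27 kg) = 5.903e+01 m/s = 59.035 m/s

(c) The de Broglie wavelength for this momentum:
λ = h/p = (6.626e-34 J·s)/(9.874e-26 kg·m/s) = 6.710e-09 m = 6.710 nm

Note: The de Broglie wavelength is comparable to the localization size, as expected from wave-particle duality.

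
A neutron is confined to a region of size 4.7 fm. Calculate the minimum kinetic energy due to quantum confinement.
234.509 keV

Using the uncertainty principle:

1. Position uncertainty: Δx ≈ 4.700e-15 m
2. Minimum momentum uncertainty: Δp = ℏ/(2Δx) = 1.122e-20 kg·m/s
3. Minimum kinetic energy:
   KE = (Δp)²/(2m) = (1.122e-20)²/(2 × 1.675e-27 kg)
   KE = 3.757e-14 J = 234.509 keV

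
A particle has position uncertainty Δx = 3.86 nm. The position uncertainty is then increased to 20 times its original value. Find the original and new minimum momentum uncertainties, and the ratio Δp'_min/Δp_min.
Original Δp_min = 1.366 × 10^-26 kg·m/s; new Δp'_min = 6.830 × 10^-28 kg·m/s; ratio Δp'_min/Δp_min = 1/20.

From the uncertainty principle ΔxΔp ≥ ℏ/2, the minimum momentum uncertainty is Δp_min = ℏ/(2Δx).

Original (Δx = 3.86 nm = 3.860e-09 m):
Δp_min = (1.055e-34 J·s)/(2 × 3.860e-09 m) = 1.366e-26 kg·m/s

When Δx → 20Δx:
Δp'_min = ℏ/(2 × 20Δx) = (1/20) × ℏ/(2Δx) = (1/20) × Δp_min
Δp'_min = 1/20 × 1.366e-26 kg·m/s = 6.830e-28 kg·m/s

Since Δp_min ∝ 1/Δx, when Δx is increased to 20 times its original value, Δp_min decreases to 1/20 of its original value.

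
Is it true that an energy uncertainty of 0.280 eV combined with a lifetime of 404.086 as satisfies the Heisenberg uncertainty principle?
No, it violates the uncertainty relation.

Calculate the product ΔEΔt:
ΔE = 0.280 eV = 4.486e-20 J
ΔEΔt = (4.486e-20 J) × (4.041e-16 s)
ΔEΔt = 1.813e-35 J·s

Compare to the minimum allowed value ℏ/2:
ℏ/2 = 5.273e-35 J·s

Since ΔEΔt = 1.813e-35 J·s < 5.273e-35 J·s = ℏ/2,
this violates the uncertainty relation.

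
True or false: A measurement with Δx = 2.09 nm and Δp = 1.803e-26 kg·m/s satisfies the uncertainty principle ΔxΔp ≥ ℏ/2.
No, it violates the uncertainty principle (impossible measurement).

Calculate the product ΔxΔp:
ΔxΔp = (2.090e-09 m) × (1.803e-26 kg·m/s)
ΔxΔp = 3.768e-35 J·s

Compare to the minimum allowed value ℏ/2:
ℏ/2 = 5.273e-35 J·s

Since ΔxΔp = 3.768e-35 J·s < 5.273e-35 J·s = ℏ/2,
the measurement violates the uncertainty principle.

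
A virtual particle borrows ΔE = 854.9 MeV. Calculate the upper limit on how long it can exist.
3.850 × 10^-25 s

Using the energy-time uncertainty principle:
ΔEΔt ≥ ℏ/2

For a virtual particle borrowing energy ΔE, the maximum lifetime is:
Δt_max = ℏ/(2ΔE)

Converting energy:
ΔE = 854.9 MeV = 1.370e-10 J

Δt_max = (1.055e-34 J·s) / (2 × 1.370e-10 J)
Δt_max = 3.850e-25 s = 3.850 × 10^-25 s

Virtual particles with higher borrowed energy exist for shorter times.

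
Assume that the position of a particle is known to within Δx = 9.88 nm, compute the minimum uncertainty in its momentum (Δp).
5.337 × 10^-27 kg·m/s

Using the Heisenberg uncertainty principle:
ΔxΔp ≥ ℏ/2

The minimum uncertainty in momentum is:
Δp_min = ℏ/(2Δx)
Δp_min = (1.055e-34 J·s) / (2 × 9.880e-09 m)
Δp_min = 5.337e-27 kg·m/s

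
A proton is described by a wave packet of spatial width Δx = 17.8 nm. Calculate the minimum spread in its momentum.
2.962 × 10^-27 kg·m/s

For a wave packet, the spatial width Δx and momentum spread Δp are related by the uncertainty principle:
ΔxΔp ≥ ℏ/2

The minimum momentum spread is:
Δp_min = ℏ/(2Δx)
Δp_min = (1.055e-34 J·s) / (2 × 1.780e-08 m)
Δp_min = 2.962e-27 kg·m/s

A wave packet cannot have both a well-defined position and well-defined momentum.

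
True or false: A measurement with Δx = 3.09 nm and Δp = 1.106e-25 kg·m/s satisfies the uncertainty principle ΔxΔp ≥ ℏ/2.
Yes, it satisfies the uncertainty principle.

Calculate the product ΔxΔp:
ΔxΔp = (3.090e-09 m) × (1.106e-25 kg·m/s)
ΔxΔp = 3.418e-34 J·s

Compare to the minimum allowed value ℏ/2:
ℏ/2 = 5.273e-35 J·s

Since ΔxΔp = 3.418e-34 J·s ≥ 5.273e-35 J·s = ℏ/2,
the measurement satisfies the uncertainty principle.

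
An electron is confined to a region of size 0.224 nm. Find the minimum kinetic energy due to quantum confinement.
189.831 meV

Using the uncertainty principle:

1. Position uncertainty: Δx ≈ 2.240e-10 m
2. Minimum momentum uncertainty: Δp = ℏ/(2Δx) = 2.354e-25 kg·m/s
3. Minimum kinetic energy:
   KE = (Δp)²/(2m) = (2.354e-25)²/(2 × 9.109e-31 kg)
   KE = 3.041e-20 J = 189.831 meV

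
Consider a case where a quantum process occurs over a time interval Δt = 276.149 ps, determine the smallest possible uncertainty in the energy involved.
1.192 μeV

Using the energy-time uncertainty principle:
ΔEΔt ≥ ℏ/2

The minimum uncertainty in energy is:
ΔE_min = ℏ/(2Δt)
ΔE_min = (1.055e-34 J·s) / (2 × 2.761e-10 s)
ΔE_min = 1.909e-25 J = 1.192 μeV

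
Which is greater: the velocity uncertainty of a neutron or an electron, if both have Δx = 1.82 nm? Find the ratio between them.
The electron has the larger minimum velocity uncertainty, by a ratio of 1838.7.

For both particles, Δp_min = ℏ/(2Δx) = 2.897e-26 kg·m/s (same for both).

The velocity uncertainty is Δv = Δp/m:
- neutron: Δv = 2.897e-26 / 1.675e-27 = 1.730e+01 m/s = 17.297 m/s
- electron: Δv = 2.897e-26 / 9.109e-31 = 3.180e+04 m/s = 31.804 km/s

Ratio: 3.180e+04 / 1.730e+01 = 1838.7

The lighter particle has larger velocity uncertainty because Δv ∝ 1/m.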